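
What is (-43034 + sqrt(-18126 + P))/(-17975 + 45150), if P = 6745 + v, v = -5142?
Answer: -43034/27175 + I*sqrt(16523)/27175 ≈ -1.5836 + 0.0047302*I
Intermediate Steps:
P = 1603 (P = 6745 - 5142 = 1603)
(-43034 + sqrt(-18126 + P))/(-17975 + 45150) = (-43034 + sqrt(-18126 + 1603))/(-17975 + 45150) = (-43034 + sqrt(-16523))/27175 = (-43034 + I*sqrt(16523))*(1/27175) = -43034/27175 + I*sqrt(16523)/27175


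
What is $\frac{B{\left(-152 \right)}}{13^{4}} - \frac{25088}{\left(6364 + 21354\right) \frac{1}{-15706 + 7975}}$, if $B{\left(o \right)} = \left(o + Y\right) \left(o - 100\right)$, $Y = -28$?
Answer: $\frac{2770407705744}{395826899} \approx 6999.0$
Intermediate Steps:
$B{\left(o \right)} = \left(-100 + o\right) \left(-28 + o\right)$ ($B{\left(o \right)} = \left(o - 28\right) \left(o - 100\right) = \left(-28 + o\right) \left(-100 + o\right) = \left(-100 + o\right) \left(-28 + o\right)$)
$\frac{B{\left(-152 \right)}}{13^{4}} - \frac{25088}{\left(6364 + 21354\right) \frac{1}{-15706 + 7975}} = \frac{2800 + \left(-152\right)^{2} - -19456}{13^{4}} - \frac{25088}{\left(6364 + 21354\right) \frac{1}{-15706 + 7975}} = \frac{2800 + 23104 + 19456}{28561} - \frac{25088}{27718 \frac{1}{-7731}} = 45360 \cdot \frac{1}{28561} - \frac{25088}{27718 \left(- \frac{1}{7731}\right)} = \frac{45360}{28561} - \frac{25088}{- \frac{27718}{7731}} = \frac{45360}{28561} - - \frac{96977664}{13859} = \frac{45360}{28561} + \frac{96977664}{13859} = \frac{2770407705744}{395826899}$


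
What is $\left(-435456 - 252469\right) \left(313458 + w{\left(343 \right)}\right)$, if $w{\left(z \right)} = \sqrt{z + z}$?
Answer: $-215635594650 - 4815475 \sqrt{14} \approx -2.1565 \cdot 10^{11}$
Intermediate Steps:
$w{\left(z \right)} = \sqrt{2} \sqrt{z}$ ($w{\left(z \right)} = \sqrt{2 z} = \sqrt{2} \sqrt{z}$)
$\left(-435456 - 252469\right) \left(313458 + w{\left(343 \right)}\right) = \left(-435456 - 252469\right) \left(313458 + \sqrt{2} \sqrt{343}\right) = - 687925 \left(313458 + \sqrt{2} \cdot 7 \sqrt{7}\right) = - 687925 \left(313458 + 7 \sqrt{14}\right) = -215635594650 - 4815475 \sqrt{14}$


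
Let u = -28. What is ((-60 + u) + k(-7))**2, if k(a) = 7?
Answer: 6561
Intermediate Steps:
((-60 + u) + k(-7))**2 = ((-60 - 28) + 7)**2 = (-88 + 7)**2 = (-81)**2 = 6561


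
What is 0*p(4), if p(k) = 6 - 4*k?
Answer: 0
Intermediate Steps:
0*p(4) = 0*(6 - 4*4) = 0*(6 - 16) = 0*(-10) = 0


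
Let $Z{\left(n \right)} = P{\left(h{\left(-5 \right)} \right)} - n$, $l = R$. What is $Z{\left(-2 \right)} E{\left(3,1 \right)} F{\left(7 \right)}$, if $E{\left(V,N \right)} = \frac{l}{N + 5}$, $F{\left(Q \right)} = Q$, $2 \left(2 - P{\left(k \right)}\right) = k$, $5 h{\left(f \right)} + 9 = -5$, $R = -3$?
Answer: $- \frac{189}{10} \approx -18.9$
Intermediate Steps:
$h{\left(f \right)} = - \frac{14}{5}$ ($h{\left(f \right)} = - \frac{9}{5} + \frac{1}{5} \left(-5\right) = - \frac{9}{5} - 1 = - \frac{14}{5}$)
$P{\left(k \right)} = 2 - \frac{k}{2}$
$l = -3$
$E{\left(V,N \right)} = - \frac{3}{5 + N}$ ($E{\left(V,N \right)} = \frac{1}{N + 5} \left(-3\right) = \frac{1}{5 + N} \left(-3\right) = - \frac{3}{5 + N}$)
$Z{\left(n \right)} = \frac{17}{5} - n$ ($Z{\left(n \right)} = \left(2 - - \frac{7}{5}\right) - n = \left(2 + \frac{7}{5}\right) - n = \frac{17}{5} - n$)
$Z{\left(-2 \right)} E{\left(3,1 \right)} F{\left(7 \right)} = \left(\frac{17}{5} - -2\right) \left(- \frac{3}{5 + 1}\right) 7 = \left(\frac{17}{5} + 2\right) \left(- \frac{3}{6}\right) 7 = \frac{27 \left(\left(-3\right) \frac{1}{6}\right)}{5} \cdot 7 = \frac{27}{5} \left(- \frac{1}{2}\right) 7 = \left(- \frac{27}{10}\right) 7 = - \frac{189}{10}$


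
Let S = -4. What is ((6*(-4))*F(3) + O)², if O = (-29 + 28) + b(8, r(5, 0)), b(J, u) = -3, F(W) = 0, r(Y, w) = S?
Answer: 16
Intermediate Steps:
r(Y, w) = -4
O = -4 (O = (-29 + 28) - 3 = -1 - 3 = -4)
((6*(-4))*F(3) + O)² = ((6*(-4))*0 - 4)² = (-24*0 - 4)² = (0 - 4)² = (-4)² = 16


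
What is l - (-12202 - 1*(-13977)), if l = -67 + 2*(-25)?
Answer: -1892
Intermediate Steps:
l = -117 (l = -67 - 50 = -117)
l - (-12202 - 1*(-13977)) = -117 - (-12202 - 1*(-13977)) = -117 - (-12202 + 13977) = -117 - 1*1775 = -117 - 1775 = -1892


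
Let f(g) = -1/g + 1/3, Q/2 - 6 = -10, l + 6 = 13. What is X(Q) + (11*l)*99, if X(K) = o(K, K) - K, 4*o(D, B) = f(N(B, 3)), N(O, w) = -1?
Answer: 22894/3 ≈ 7631.3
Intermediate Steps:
l = 7 (l = -6 + 13 = 7)
Q = -8 (Q = 12 + 2*(-10) = 12 - 20 = -8)
f(g) = 1/3 - 1/g (f(g) = -1/g + 1*(1/3) = -1/g + 1/3 = 1/3 - 1/g)
o(D, B) = 1/3 (o(D, B) = ((1/3)*(-3 - 1)/(-1))/4 = ((1/3)*(-1)*(-4))/4 = (1/4)*(4/3) = 1/3)
X(K) = 1/3 - K
X(Q) + (11*l)*99 = (1/3 - 1*(-8)) + (11*7)*99 = (1/3 + 8) + 77*99 = 25/3 + 7623 = 22894/3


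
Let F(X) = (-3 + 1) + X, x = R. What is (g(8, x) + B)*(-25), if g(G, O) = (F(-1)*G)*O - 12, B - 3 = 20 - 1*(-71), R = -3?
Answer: -3850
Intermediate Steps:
x = -3
F(X) = -2 + X
B = 94 (B = 3 + (20 - 1*(-71)) = 3 + (20 + 71) = 3 + 91 = 94)
g(G, O) = -12 - 3*G*O (g(G, O) = ((-2 - 1)*G)*O - 12 = (-3*G)*O - 12 = -3*G*O - 12 = -12 - 3*G*O)
(g(8, x) + B)*(-25) = ((-12 - 3*8*(-3)) + 94)*(-25) = ((-12 + 72) + 94)*(-25) = (60 + 94)*(-25) = 154*(-25) = -3850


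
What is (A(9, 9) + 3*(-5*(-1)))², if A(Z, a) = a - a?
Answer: 225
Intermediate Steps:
A(Z, a) = 0
(A(9, 9) + 3*(-5*(-1)))² = (0 + 3*(-5*(-1)))² = (0 + 3*5)² = (0 + 15)² = 15² = 225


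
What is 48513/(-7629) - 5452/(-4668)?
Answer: -15405448/2967681 ≈ -5.1911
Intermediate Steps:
48513/(-7629) - 5452/(-4668) = 48513*(-1/7629) - 5452*(-1/4668) = -16171/2543 + 1363/1167 = -15405448/2967681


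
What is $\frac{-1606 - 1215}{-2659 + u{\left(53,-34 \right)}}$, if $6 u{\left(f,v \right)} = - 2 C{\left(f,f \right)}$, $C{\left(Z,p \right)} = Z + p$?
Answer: $\frac{8463}{8083} \approx 1.047$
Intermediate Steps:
$u{\left(f,v \right)} = - \frac{2 f}{3}$ ($u{\left(f,v \right)} = \frac{\left(-2\right) \left(f + f\right)}{6} = \frac{\left(-2\right) 2 f}{6} = \frac{\left(-4\right) f}{6} = - \frac{2 f}{3}$)
$\frac{-1606 - 1215}{-2659 + u{\left(53,-34 \right)}} = \frac{-1606 - 1215}{-2659 - \frac{106}{3}} = - \frac{2821}{-2659 - \frac{106}{3}} = - \frac{2821}{- \frac{8083}{3}} = \left(-2821\right) \left(- \frac{3}{8083}\right) = \frac{8463}{8083}$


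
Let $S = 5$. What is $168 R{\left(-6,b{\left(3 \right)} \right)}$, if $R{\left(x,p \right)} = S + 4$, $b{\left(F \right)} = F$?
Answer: $1512$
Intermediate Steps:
$R{\left(x,p \right)} = 9$ ($R{\left(x,p \right)} = 5 + 4 = 9$)
$168 R{\left(-6,b{\left(3 \right)} \right)} = 168 \cdot 9 = 1512$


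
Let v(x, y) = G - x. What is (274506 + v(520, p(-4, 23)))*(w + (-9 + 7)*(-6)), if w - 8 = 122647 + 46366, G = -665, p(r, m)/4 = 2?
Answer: 46200268593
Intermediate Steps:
p(r, m) = 8 (p(r, m) = 4*2 = 8)
v(x, y) = -665 - x
w = 169021 (w = 8 + (122647 + 46366) = 8 + 169013 = 169021)
(274506 + v(520, p(-4, 23)))*(w + (-9 + 7)*(-6)) = (274506 + (-665 - 1*520))*(169021 + (-9 + 7)*(-6)) = (274506 + (-665 - 520))*(169021 - 2*(-6)) = (274506 - 1185)*(169021 + 12) = 273321*169033 = 46200268593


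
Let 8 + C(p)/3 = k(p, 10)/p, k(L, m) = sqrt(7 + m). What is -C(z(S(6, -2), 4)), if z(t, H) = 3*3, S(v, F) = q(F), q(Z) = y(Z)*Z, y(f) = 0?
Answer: 24 - sqrt(17)/3 ≈ 22.626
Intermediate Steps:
q(Z) = 0 (q(Z) = 0*Z = 0)
S(v, F) = 0
z(t, H) = 9
C(p) = -24 + 3*sqrt(17)/p (C(p) = -24 + 3*(sqrt(7 + 10)/p) = -24 + 3*(sqrt(17)/p) = -24 + 3*sqrt(17)/p)
-C(z(S(6, -2), 4)) = -(-24 + 3*sqrt(17)/9) = -(-24 + 3*sqrt(17)*(1/9)) = -(-24 + sqrt(17)/3) = 24 - sqrt(17)/3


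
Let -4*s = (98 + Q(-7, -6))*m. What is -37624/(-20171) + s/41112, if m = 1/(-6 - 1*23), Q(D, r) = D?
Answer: 179430390569/96195337632 ≈ 1.8653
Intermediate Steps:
m = -1/29 (m = 1/(-6 - 23) = 1/(-29) = -1/29 ≈ -0.034483)
s = 91/116 (s = -(98 - 7)*(-1)/(4*29) = -91*(-1)/(4*29) = -1/4*(-91/29) = 91/116 ≈ 0.78448)
-37624/(-20171) + s/41112 = -37624/(-20171) + (91/116)/41112 = -37624*(-1/20171) + (91/116)*(1/41112) = 37624/20171 + 91/4768992 = 179430390569/96195337632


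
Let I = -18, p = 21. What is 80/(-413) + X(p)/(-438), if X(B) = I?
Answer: -4601/30149 ≈ -0.15261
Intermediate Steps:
X(B) = -18
80/(-413) + X(p)/(-438) = 80/(-413) - 18/(-438) = 80*(-1/413) - 18*(-1/438) = -80/413 + 3/73 = -4601/30149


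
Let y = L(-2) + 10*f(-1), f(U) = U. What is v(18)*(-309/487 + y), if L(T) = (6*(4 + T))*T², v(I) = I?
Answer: 327546/487 ≈ 672.58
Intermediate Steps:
L(T) = T²*(24 + 6*T) (L(T) = (24 + 6*T)*T² = T²*(24 + 6*T))
y = 38 (y = 6*(-2)²*(4 - 2) + 10*(-1) = 6*4*2 - 10 = 48 - 10 = 38)
v(18)*(-309/487 + y) = 18*(-309/487 + 38) = 18*(18197/487) = 327546/487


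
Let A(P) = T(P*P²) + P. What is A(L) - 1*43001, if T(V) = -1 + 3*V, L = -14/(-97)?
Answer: -39246624388/912673 ≈ -43002.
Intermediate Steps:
L = 14/97 (L = -14*(-1/97) = 14/97 ≈ 0.14433)
A(P) = -1 + P + 3*P³ (A(P) = (-1 + 3*(P*P²)) + P = (-1 + 3*P³) + P = -1 + P + 3*P³)
A(L) - 1*43001 = (-1 + 14/97 + 3*(14/97)³) - 1*43001 = (-1 + 14/97 + 3*(2744/912673)) - 43001 = (-1 + 14/97 + 8232/912673) - 43001 = -772715/912673 - 43001 = -39246624388/912673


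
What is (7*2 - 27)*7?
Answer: -91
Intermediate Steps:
(7*2 - 27)*7 = (14 - 27)*7 = -13*7 = -91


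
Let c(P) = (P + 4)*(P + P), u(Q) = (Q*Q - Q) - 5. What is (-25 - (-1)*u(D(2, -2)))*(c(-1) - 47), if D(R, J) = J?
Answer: 1272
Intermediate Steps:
u(Q) = -5 + Q² - Q (u(Q) = (Q² - Q) - 5 = -5 + Q² - Q)
c(P) = 2*P*(4 + P) (c(P) = (4 + P)*(2*P) = 2*P*(4 + P))
(-25 - (-1)*u(D(2, -2)))*(c(-1) - 47) = (-25 - (-1)*(-5 + (-2)² - 1*(-2)))*(2*(-1)*(4 - 1) - 47) = (-25 - (-1)*(-5 + 4 + 2))*(2*(-1)*3 - 47) = (-25 - (-1))*(-6 - 47) = (-25 - 1*(-1))*(-53) = (-25 + 1)*(-53) = -24*(-53) = 1272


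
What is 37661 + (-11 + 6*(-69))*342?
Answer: -107689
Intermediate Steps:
37661 + (-11 + 6*(-69))*342 = 37661 + (-11 - 414)*342 = 37661 - 425*342 = 37661 - 145350 = -107689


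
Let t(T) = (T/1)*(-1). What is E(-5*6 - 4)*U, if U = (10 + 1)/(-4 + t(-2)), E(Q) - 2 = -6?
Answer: 22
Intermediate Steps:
t(T) = -T (t(T) = (T*1)*(-1) = T*(-1) = -T)
E(Q) = -4 (E(Q) = 2 - 6 = -4)
U = -11/2 (U = (10 + 1)/(-4 - 1*(-2)) = 11/(-4 + 2) = 11/(-2) = 11*(-½) = -11/2 ≈ -5.5000)
E(-5*6 - 4)*U = -4*(-11/2) = 22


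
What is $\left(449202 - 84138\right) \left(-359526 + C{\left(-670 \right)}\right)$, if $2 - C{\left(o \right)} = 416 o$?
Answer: $-29498631456$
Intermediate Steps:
$C{\left(o \right)} = 2 - 416 o$
$\left(449202 - 84138\right) \left(-359526 + C{\left(-670 \right)}\right) = \left(449202 - 84138\right) \left(-359526 + \left(2 - -278720\right)\right) = 365064 \left(-359526 + \left(2 + 278720\right)\right) = 365064 \left(-359526 + 278722\right) = 365064 \left(-80804\right) = -29498631456$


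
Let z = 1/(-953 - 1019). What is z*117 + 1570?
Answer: 3095923/1972 ≈ 1569.9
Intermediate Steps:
z = -1/1972 (z = 1/(-1972) = -1/1972 ≈ -0.00050710)
z*117 + 1570 = -1/1972*117 + 1570 = -117/1972 + 1570 = 3095923/1972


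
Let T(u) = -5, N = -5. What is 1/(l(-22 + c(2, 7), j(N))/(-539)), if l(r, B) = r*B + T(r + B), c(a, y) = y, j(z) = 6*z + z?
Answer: -539/520 ≈ -1.0365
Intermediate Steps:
j(z) = 7*z
l(r, B) = -5 + B*r (l(r, B) = r*B - 5 = B*r - 5 = -5 + B*r)
1/(l(-22 + c(2, 7), j(N))/(-539)) = 1/((-5 + (7*(-5))*(-22 + 7))/(-539)) = 1/((-5 - 35*(-15))*(-1/539)) = 1/((-5 + 525)*(-1/539)) = 1/(520*(-1/539)) = 1/(-520/539) = -539/520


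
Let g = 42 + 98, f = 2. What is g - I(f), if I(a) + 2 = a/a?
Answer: 141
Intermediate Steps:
I(a) = -1 (I(a) = -2 + a/a = -2 + 1 = -1)
g = 140
g - I(f) = 140 - 1*(-1) = 140 + 1 = 141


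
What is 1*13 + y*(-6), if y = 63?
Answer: -365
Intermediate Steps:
1*13 + y*(-6) = 1*13 + 63*(-6) = 13 - 378 = -365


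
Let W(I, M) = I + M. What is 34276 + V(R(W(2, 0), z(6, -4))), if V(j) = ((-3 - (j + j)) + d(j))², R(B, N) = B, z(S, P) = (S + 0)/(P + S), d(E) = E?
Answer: 34301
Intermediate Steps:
z(S, P) = S/(P + S)
V(j) = (-3 - j)² (V(j) = ((-3 - (j + j)) + j)² = ((-3 - 2*j) + j)² = (-3 - j)²)
34276 + V(R(W(2, 0), z(6, -4))) = 34276 + (3 + (2 + 0))² = 34276 + (3 + 2)² = 34276 + 5² = 34276 + 25 = 34301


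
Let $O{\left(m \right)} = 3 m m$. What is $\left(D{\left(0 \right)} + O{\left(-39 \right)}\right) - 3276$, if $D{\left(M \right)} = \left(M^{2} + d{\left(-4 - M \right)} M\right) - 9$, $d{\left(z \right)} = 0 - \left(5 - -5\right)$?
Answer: $1278$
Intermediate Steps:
$d{\left(z \right)} = -10$ ($d{\left(z \right)} = 0 - \left(5 + 5\right) = 0 - 10 = -10$)
$O{\left(m \right)} = 3 m^{2}$
$D{\left(M \right)} = -9 + M^{2} - 10 M$ ($D{\left(M \right)} = \left(M^{2} - 10 M\right) - 9 = -9 + M^{2} - 10 M$)
$\left(D{\left(0 \right)} + O{\left(-39 \right)}\right) - 3276 = \left(\left(-9 + 0^{2} - 0\right) + 3 \left(-39\right)^{2}\right) - 3276 = \left(\left(-9 + 0 + 0\right) + 3 \cdot 1521\right) - 3276 = \left(-9 + 4563\right) - 3276 = 4554 - 3276 = 1278$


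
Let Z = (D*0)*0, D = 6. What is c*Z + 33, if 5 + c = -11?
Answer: 33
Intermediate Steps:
Z = 0 (Z = (6*0)*0 = 0*0 = 0)
c = -16 (c = -5 - 11 = -16)
c*Z + 33 = -16*0 + 33 = 0 + 33 = 33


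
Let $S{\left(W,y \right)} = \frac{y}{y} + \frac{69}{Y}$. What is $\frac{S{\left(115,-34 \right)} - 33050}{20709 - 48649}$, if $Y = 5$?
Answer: $\frac{3754}{3175} \approx 1.1824$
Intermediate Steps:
$S{\left(W,y \right)} = \frac{74}{5}$ ($S{\left(W,y \right)} = \frac{y}{y} + \frac{69}{5} = 1 + 69 \cdot \frac{1}{5} = 1 + \frac{69}{5} = \frac{74}{5}$)
$\frac{S{\left(115,-34 \right)} - 33050}{20709 - 48649} = \frac{\frac{74}{5} - 33050}{20709 - 48649} = - \frac{165176}{5 \left(-27940\right)} = \left(- \frac{165176}{5}\right) \left(- \frac{1}{27940}\right) = \frac{3754}{3175}$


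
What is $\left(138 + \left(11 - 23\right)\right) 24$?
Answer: $3024$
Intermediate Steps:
$\left(138 + \left(11 - 23\right)\right) 24 = \left(138 - 12\right) 24 = 126 \cdot 24 = 3024$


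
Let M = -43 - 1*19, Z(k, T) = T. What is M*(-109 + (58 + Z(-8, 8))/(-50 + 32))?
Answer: 20956/3 ≈ 6985.3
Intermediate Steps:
M = -62 (M = -43 - 19 = -62)
M*(-109 + (58 + Z(-8, 8))/(-50 + 32)) = -62*(-109 + (58 + 8)/(-50 + 32)) = -62*(-109 + 66/(-18)) = -62*(-109 + 66*(-1/18)) = -62*(-109 - 11/3) = -62*(-338/3) = 20956/3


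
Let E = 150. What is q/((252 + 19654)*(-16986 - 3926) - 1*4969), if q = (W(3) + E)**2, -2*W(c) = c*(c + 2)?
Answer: -9025/185012996 ≈ -4.8780e-5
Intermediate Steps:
W(c) = -c*(2 + c)/2 (W(c) = -c*(c + 2)/2 = -c*(2 + c)/2)
q = 81225/4 (q = (-1/2*3*(2 + 3) + 150)**2 = (-1/2*3*5 + 150)**2 = (-15/2 + 150)**2 = (285/2)**2 = 81225/4 ≈ 20306.)
q/((252 + 19654)*(-16986 - 3926) - 1*4969) = 81225/(4*((252 + 19654)*(-16986 - 3926) - 1*4969)) = 81225/(4*(19906*(-20912) - 4969)) = 81225/(4*(-416274272 - 4969)) = (81225/4)/(-416279241) = (81225/4)*(-1/416279241) = -9025/185012996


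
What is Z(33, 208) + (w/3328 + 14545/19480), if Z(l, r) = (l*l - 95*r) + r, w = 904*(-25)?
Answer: -3741680603/202592 ≈ -18469.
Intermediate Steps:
w = -22600
Z(l, r) = l**2 - 94*r (Z(l, r) = (l**2 - 95*r) + r = l**2 - 94*r)
Z(33, 208) + (w/3328 + 14545/19480) = (33**2 - 94*208) + (-22600/3328 + 14545/19480) = (1089 - 19552) + (-22600*1/3328 + 14545*(1/19480)) = -18463 + (-2825/416 + 2909/3896) = -18463 - 1224507/202592 = -3741680603/202592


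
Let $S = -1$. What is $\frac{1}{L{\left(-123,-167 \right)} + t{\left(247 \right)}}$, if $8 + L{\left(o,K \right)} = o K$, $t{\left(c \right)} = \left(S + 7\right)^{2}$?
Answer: $\frac{1}{20569} \approx 4.8617 \cdot 10^{-5}$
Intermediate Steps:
$t{\left(c \right)} = 36$ ($t{\left(c \right)} = \left(-1 + 7\right)^{2} = 6^{2} = 36$)
$L{\left(o,K \right)} = -8 + K o$ ($L{\left(o,K \right)} = -8 + o K = -8 + K o$)
$\frac{1}{L{\left(-123,-167 \right)} + t{\left(247 \right)}} = \frac{1}{\left(-8 - -20541\right) + 36} = \frac{1}{\left(-8 + 20541\right) + 36} = \frac{1}{20533 + 36} = \frac{1}{20569}$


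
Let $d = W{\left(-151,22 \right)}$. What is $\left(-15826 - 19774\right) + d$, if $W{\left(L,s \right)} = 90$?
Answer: $-35510$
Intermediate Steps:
$d = 90$
$\left(-15826 - 19774\right) + d = \left(-15826 - 19774\right) + 90 = -35600 + 90 = -35510$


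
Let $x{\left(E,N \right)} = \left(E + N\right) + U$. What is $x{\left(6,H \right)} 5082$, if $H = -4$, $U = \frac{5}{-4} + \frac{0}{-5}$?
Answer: $\frac{7623}{2} \approx 3811.5$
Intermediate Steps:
$U = - \frac{5}{4}$ ($U = 5 \left(- \frac{1}{4}\right) + 0 \left(- \frac{1}{5}\right) = - \frac{5}{4} + 0 = - \frac{5}{4} \approx -1.25$)
$x{\left(E,N \right)} = - \frac{5}{4} + E + N$ ($x{\left(E,N \right)} = \left(E + N\right) - \frac{5}{4} = - \frac{5}{4} + E + N$)
$x{\left(6,H \right)} 5082 = \left(- \frac{5}{4} + 6 - 4\right) 5082 = \frac{3}{4} \cdot 5082 = \frac{7623}{2}$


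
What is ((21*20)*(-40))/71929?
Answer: -16800/71929 ≈ -0.23356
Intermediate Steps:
((21*20)*(-40))/71929 = (420*(-40))*(1/71929) = -16800*1/71929 = -16800/71929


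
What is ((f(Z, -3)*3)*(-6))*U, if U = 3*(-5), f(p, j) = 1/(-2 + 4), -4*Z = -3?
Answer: 135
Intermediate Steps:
Z = ¾ (Z = -¼*(-3) = ¾ ≈ 0.75000)
f(p, j) = ½ (f(p, j) = 1/2 = ½)
U = -15
((f(Z, -3)*3)*(-6))*U = (((½)*3)*(-6))*(-15) = ((3/2)*(-6))*(-15) = -9*(-15) = 135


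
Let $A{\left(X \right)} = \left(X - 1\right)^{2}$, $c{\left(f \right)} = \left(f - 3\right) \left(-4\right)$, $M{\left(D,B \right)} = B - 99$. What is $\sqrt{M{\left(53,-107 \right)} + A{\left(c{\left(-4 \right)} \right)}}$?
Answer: $\sqrt{523} \approx 22.869$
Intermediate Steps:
$M{\left(D,B \right)} = -99 + B$
$c{\left(f \right)} = 12 - 4 f$ ($c{\left(f \right)} = \left(-3 + f\right) \left(-4\right) = 12 - 4 f$)
$A{\left(X \right)} = \left(-1 + X\right)^{2}$
$\sqrt{M{\left(53,-107 \right)} + A{\left(c{\left(-4 \right)} \right)}} = \sqrt{\left(-99 - 107\right) + \left(-1 + \left(12 - -16\right)\right)^{2}} = \sqrt{-206 + \left(-1 + \left(12 + 16\right)\right)^{2}} = \sqrt{-206 + \left(-1 + 28\right)^{2}} = \sqrt{-206 + 27^{2}} = \sqrt{-206 + 729} = \sqrt{523}$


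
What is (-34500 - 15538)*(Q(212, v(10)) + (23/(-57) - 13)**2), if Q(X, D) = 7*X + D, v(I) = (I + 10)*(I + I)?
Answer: -335495382856/3249 ≈ -1.0326e+8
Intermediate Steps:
v(I) = 2*I*(10 + I) (v(I) = (10 + I)*(2*I) = 2*I*(10 + I))
Q(X, D) = D + 7*X
(-34500 - 15538)*(Q(212, v(10)) + (23/(-57) - 13)**2) = (-34500 - 15538)*((2*10*(10 + 10) + 7*212) + (23/(-57) - 13)**2) = -50038*((2*10*20 + 1484) + (23*(-1/57) - 13)**2) = -50038*((400 + 1484) + (-23/57 - 13)**2) = -50038*(1884 + (-764/57)**2) = -50038*(1884 + 583696/3249) = -50038*6704812/3249 = -335495382856/3249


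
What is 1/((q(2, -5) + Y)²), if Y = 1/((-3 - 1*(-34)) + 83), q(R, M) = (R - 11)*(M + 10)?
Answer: 12996/26306641 ≈ 0.00049402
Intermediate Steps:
q(R, M) = (-11 + R)*(10 + M)
Y = 1/114 (Y = 1/((-3 + 34) + 83) = 1/(31 + 83) = 1/114 ≈ 0.0087719)
1/((q(2, -5) + Y)²) = 1/(((-110 - 11*(-5) + 10*2 - 5*2) + 1/114)²) = 1/(((-110 + 55 + 20 - 10) + 1/114)²) = 1/((-45 + 1/114)²) = 1/((-5129/114)²) = 1/(26306641/12996) = 12996/26306641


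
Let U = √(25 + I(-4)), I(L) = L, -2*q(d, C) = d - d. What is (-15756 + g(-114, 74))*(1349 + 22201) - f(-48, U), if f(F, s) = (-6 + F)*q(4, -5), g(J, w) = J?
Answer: -373738500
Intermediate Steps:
q(d, C) = 0 (q(d, C) = -(d - d)/2 = -½*0 = 0)
U = √21 (U = √(25 - 4) = √21 ≈ 4.5826)
f(F, s) = 0 (f(F, s) = (-6 + F)*0 = 0)
(-15756 + g(-114, 74))*(1349 + 22201) - f(-48, U) = (-15756 - 114)*(1349 + 22201) - 1*0 = -15870*23550 + 0 = -373738500 + 0 = -373738500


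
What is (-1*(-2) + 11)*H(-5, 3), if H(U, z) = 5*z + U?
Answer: 130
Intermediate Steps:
H(U, z) = U + 5*z
(-1*(-2) + 11)*H(-5, 3) = (-1*(-2) + 11)*(-5 + 5*3) = (2 + 11)*(-5 + 15) = 13*10 = 130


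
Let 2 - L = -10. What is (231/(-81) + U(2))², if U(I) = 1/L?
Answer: 89401/11664 ≈ 7.6647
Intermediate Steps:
L = 12 (L = 2 - 1*(-10) = 2 + 10 = 12)
U(I) = 1/12
(231/(-81) + U(2))² = (231/(-81) + 1/12)² = (231*(-1/81) + 1/12)² = (-77/27 + 1/12)² = (-299/108)² = 89401/11664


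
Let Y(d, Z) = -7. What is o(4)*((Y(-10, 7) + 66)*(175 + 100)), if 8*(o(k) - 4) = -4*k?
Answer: 32450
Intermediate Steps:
o(k) = 4 - k/2 (o(k) = 4 + (-4*k)/8 = 4 - k/2)
o(4)*((Y(-10, 7) + 66)*(175 + 100)) = (4 - ½*4)*((-7 + 66)*(175 + 100)) = (4 - 2)*(59*275) = 2*16225 = 32450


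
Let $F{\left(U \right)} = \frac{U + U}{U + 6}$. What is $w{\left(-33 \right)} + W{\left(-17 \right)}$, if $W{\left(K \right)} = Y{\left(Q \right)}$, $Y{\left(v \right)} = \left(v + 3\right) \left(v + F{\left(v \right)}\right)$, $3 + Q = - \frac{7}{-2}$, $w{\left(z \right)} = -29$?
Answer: $- \frac{1389}{52} \approx -26.712$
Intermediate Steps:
$F{\left(U \right)} = \frac{2 U}{6 + U}$
$Q = \frac{1}{2}$ ($Q = -3 - \frac{7}{-2} = -3 - - \frac{7}{2} = -3 + \frac{7}{2} = \frac{1}{2} \approx 0.5$)
$Y{\left(v \right)} = \left(3 + v\right) \left(v + \frac{2 v}{6 + v}\right)$ ($Y{\left(v \right)} = \left(v + 3\right) \left(v + \frac{2 v}{6 + v}\right) = \left(3 + v\right) \left(v + \frac{2 v}{6 + v}\right)$)
$W{\left(K \right)} = \frac{119}{52}$ ($W{\left(K \right)} = \frac{24 + \left(\frac{1}{2}\right)^{2} + 11 \cdot \frac{1}{2}}{2 \left(6 + \frac{1}{2}\right)} = \frac{24 + \frac{1}{4} + \frac{11}{2}}{2 \cdot \frac{13}{2}} = \frac{1}{2} \cdot \frac{2}{13} \cdot \frac{119}{4} = \frac{119}{52}$)
$w{\left(-33 \right)} + W{\left(-17 \right)} = -29 + \frac{119}{52} = - \frac{1389}{52}$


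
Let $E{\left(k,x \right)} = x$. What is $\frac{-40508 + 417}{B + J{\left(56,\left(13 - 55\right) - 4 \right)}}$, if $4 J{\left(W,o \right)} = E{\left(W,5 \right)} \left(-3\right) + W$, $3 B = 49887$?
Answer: $- \frac{160364}{66557} \approx -2.4094$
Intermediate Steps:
$B = 16629$ ($B = \frac{1}{3} \cdot 49887 = 16629$)
$J{\left(W,o \right)} = - \frac{15}{4} + \frac{W}{4}$ ($J{\left(W,o \right)} = \frac{5 \left(-3\right) + W}{4} = \frac{-15 + W}{4} = - \frac{15}{4} + \frac{W}{4}$)
$\frac{-40508 + 417}{B + J{\left(56,\left(13 - 55\right) - 4 \right)}} = \frac{-40508 + 417}{16629 + \left(- \frac{15}{4} + \frac{1}{4} \cdot 56\right)} = - \frac{40091}{16629 + \left(- \frac{15}{4} + 14\right)} = - \frac{40091}{16629 + \frac{41}{4}} = - \frac{40091}{\frac{66557}{4}} = \left(-40091\right) \frac{4}{66557} = - \frac{160364}{66557}$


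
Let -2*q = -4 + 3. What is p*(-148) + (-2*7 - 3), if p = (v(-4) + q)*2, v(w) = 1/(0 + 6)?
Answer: -643/3 ≈ -214.33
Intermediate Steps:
q = 1/2 (q = -(-4 + 3)/2 = -1/2*(-1) = 1/2 ≈ 0.50000)
v(w) = 1/6
p = 4/3 (p = (1/6 + 1/2)*2 = (2/3)*2 = 4/3 ≈ 1.3333)
p*(-148) + (-2*7 - 3) = (4/3)*(-148) + (-2*7 - 3) = -592/3 + (-14 - 3) = -592/3 - 17 = -643/3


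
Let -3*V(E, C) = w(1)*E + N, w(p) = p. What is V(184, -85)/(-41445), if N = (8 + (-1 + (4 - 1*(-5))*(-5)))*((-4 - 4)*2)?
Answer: 88/13815 ≈ 0.0063699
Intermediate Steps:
N = 608 (N = (8 + (-1 + (4 + 5)*(-5)))*(-8*2) = (8 + (-1 + 9*(-5)))*(-16) = (8 + (-1 - 45))*(-16) = (8 - 46)*(-16) = -38*(-16) = 608)
V(E, C) = -608/3 - E/3 (V(E, C) = -(1*E + 608)/3 = -(E + 608)/3 = -(608 + E)/3 = -608/3 - E/3)
V(184, -85)/(-41445) = (-608/3 - ⅓*184)/(-41445) = (-608/3 - 184/3)*(-1/41445) = -264*(-1/41445) = 88/13815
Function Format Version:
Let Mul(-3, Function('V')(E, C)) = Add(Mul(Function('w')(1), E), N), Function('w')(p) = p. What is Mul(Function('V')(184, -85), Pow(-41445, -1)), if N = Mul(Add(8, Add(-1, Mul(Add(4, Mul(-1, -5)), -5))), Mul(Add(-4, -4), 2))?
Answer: Rational(88, 13815) ≈ 0.0063699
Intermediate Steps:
N = 608 (N = Mul(Add(8, Add(-1, Mul(Add(4, 5), -5))), Mul(-8, 2)) = Mul(Add(8, Add(-1, Mul(9, -5))), -16) = Mul(Add(8, Add(-1, -45)), -16) = Mul(Add(8, -46), -16) = Mul(-38, -16) = 608)
Function('V')(E, C) = Add(Rational(-608, 3), Mul(Rational(-1, 3), E)) (Function('V')(E, C) = Mul(Rational(-1, 3), Add(Mul(1, E), 608)) = Mul(Rational(-1, 3), Add(E, 608)) = Mul(Rational(-1, 3), Add(608, E)) = Add(Rational(-608, 3), Mul(Rational(-1, 3), E)))
Mul(Function('V')(184, -85), Pow(-41445, -1)) = Mul(Add(Rational(-608, 3), Mul(Rational(-1, 3), 184)), Pow(-41445, -1)) = Mul(Add(Rational(-608, 3), Rational(-184, 3)), Rational(-1, 41445)) = Mul(-264, Rational(-1, 41445)) = Rational(88, 13815)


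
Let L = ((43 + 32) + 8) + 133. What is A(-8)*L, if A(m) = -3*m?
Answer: 5184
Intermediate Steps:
L = 216 (L = (75 + 8) + 133 = 83 + 133 = 216)
A(-8)*L = -3*(-8)*216 = 24*216 = 5184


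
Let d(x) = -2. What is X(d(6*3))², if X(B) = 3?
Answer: 9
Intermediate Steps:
X(d(6*3))² = 3² = 9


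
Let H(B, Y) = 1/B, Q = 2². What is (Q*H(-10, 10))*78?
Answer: -156/5 ≈ -31.200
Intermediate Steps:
Q = 4
(Q*H(-10, 10))*78 = (4/(-10))*78 = (4*(-⅒))*78 = -⅖*78 = -156/5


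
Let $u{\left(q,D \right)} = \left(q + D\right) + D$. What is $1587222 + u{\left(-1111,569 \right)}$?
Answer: $1587249$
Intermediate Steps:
$u{\left(q,D \right)} = q + 2 D$ ($u{\left(q,D \right)} = \left(D + q\right) + D = q + 2 D$)
$1587222 + u{\left(-1111,569 \right)} = 1587222 + \left(-1111 + 2 \cdot 569\right) = 1587222 + \left(-1111 + 1138\right) = 1587222 + 27 = 1587249$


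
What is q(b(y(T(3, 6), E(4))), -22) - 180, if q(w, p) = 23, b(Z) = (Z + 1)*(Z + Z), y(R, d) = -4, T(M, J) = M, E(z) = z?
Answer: -157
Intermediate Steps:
b(Z) = 2*Z*(1 + Z) (b(Z) = (1 + Z)*(2*Z) = 2*Z*(1 + Z))
q(b(y(T(3, 6), E(4))), -22) - 180 = 23 - 180 = -157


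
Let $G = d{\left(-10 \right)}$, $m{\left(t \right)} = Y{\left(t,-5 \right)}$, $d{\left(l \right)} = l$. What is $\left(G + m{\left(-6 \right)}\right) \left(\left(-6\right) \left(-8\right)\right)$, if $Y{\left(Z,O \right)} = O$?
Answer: $-720$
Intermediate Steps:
$m{\left(t \right)} = -5$
$G = -10$
$\left(G + m{\left(-6 \right)}\right) \left(\left(-6\right) \left(-8\right)\right) = \left(-10 - 5\right) \left(\left(-6\right) \left(-8\right)\right) = \left(-15\right) 48 = -720$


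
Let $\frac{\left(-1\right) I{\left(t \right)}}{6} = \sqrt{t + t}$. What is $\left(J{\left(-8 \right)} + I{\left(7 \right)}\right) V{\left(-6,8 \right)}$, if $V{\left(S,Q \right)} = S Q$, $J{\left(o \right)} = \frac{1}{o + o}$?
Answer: $3 + 288 \sqrt{14} \approx 1080.6$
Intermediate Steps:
$J{\left(o \right)} = \frac{1}{2 o}$
$V{\left(S,Q \right)} = Q S$
$I{\left(t \right)} = - 6 \sqrt{2} \sqrt{t}$ ($I{\left(t \right)} = - 6 \sqrt{t + t} = - 6 \sqrt{2 t} = - 6 \sqrt{2} \sqrt{t}$)
$\left(J{\left(-8 \right)} + I{\left(7 \right)}\right) V{\left(-6,8 \right)} = \left(\frac{1}{2 \left(-8\right)} - 6 \sqrt{2} \sqrt{7}\right) 8 \left(-6\right) = \left(\frac{1}{2} \left(- \frac{1}{8}\right) - 6 \sqrt{14}\right) \left(-48\right) = \left(- \frac{1}{16} - 6 \sqrt{14}\right) \left(-48\right) = 3 + 288 \sqrt{14}$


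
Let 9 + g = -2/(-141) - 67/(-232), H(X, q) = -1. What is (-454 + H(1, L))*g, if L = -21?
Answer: 129446135/32712 ≈ 3957.1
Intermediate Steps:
g = -284497/32712 (g = -9 + (-2/(-141) - 67/(-232)) = -9 + (-2*(-1/141) - 67*(-1/232)) = -9 + (2/141 + 67/232) = -9 + 9911/32712 = -284497/32712 ≈ -8.6970)
(-454 + H(1, L))*g = (-454 - 1)*(-284497/32712) = -455*(-284497/32712) = 129446135/32712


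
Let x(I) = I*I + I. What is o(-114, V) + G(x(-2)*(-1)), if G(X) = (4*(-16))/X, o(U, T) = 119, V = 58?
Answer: 151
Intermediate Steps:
x(I) = I + I² (x(I) = I² + I = I + I²)
G(X) = -64/X
o(-114, V) + G(x(-2)*(-1)) = 119 - 64*1/(2*(1 - 2)) = 119 - 64/(-2*(-1)*(-1)) = 119 - 64/(2*(-1)) = 119 - 64/(-2) = 119 - 64*(-½) = 119 + 32 = 151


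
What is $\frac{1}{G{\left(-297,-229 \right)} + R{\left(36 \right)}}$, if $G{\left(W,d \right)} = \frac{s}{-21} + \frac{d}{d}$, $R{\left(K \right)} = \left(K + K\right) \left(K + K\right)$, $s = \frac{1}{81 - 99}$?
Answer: $\frac{378}{1959931} \approx 0.00019286$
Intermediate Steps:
$s = - \frac{1}{18}$ ($s = \frac{1}{-18} = - \frac{1}{18} \approx -0.055556$)
$R{\left(K \right)} = 4 K^{2}$ ($R{\left(K \right)} = 2 K 2 K = 4 K^{2}$)
$G{\left(W,d \right)} = \frac{379}{378}$ ($G{\left(W,d \right)} = - \frac{1}{18 \left(-21\right)} + \frac{d}{d} = \left(- \frac{1}{18}\right) \left(- \frac{1}{21}\right) + 1 = \frac{1}{378} + 1 = \frac{379}{378}$)
$\frac{1}{G{\left(-297,-229 \right)} + R{\left(36 \right)}} = \frac{1}{\frac{379}{378} + 4 \cdot 36^{2}} = \frac{1}{\frac{379}{378} + 4 \cdot 1296} = \frac{1}{\frac{379}{378} + 5184} = \frac{1}{\frac{1959931}{378}} = \frac{378}{1959931}$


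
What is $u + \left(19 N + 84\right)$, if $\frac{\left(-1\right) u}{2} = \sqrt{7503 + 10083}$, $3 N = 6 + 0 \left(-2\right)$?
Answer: $122 - 6 \sqrt{1954} \approx -143.22$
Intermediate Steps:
$N = 2$ ($N = \frac{6 + 0 \left(-2\right)}{3} = \frac{6 + 0}{3} = \frac{1}{3} \cdot 6 = 2$)
$u = - 6 \sqrt{1954}$ ($u = - 2 \sqrt{7503 + 10083} = - 2 \sqrt{17586} = - 2 \cdot 3 \sqrt{1954} = - 6 \sqrt{1954} \approx -265.22$)
$u + \left(19 N + 84\right) = - 6 \sqrt{1954} + \left(19 \cdot 2 + 84\right) = - 6 \sqrt{1954} + \left(38 + 84\right) = - 6 \sqrt{1954} + 122 = 122 - 6 \sqrt{1954}$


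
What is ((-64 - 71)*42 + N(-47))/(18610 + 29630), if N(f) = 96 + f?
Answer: -5621/48240 ≈ -0.11652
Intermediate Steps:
((-64 - 71)*42 + N(-47))/(18610 + 29630) = ((-64 - 71)*42 + (96 - 47))/(18610 + 29630) = (-135*42 + 49)/48240 = (-5670 + 49)*(1/48240) = -5621*1/48240 = -5621/48240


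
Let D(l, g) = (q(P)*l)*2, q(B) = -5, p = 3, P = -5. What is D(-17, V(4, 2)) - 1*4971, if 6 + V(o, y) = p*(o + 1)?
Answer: -4801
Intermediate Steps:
V(o, y) = -3 + 3*o (V(o, y) = -6 + 3*(o + 1) = -6 + 3*(1 + o) = -6 + (3 + 3*o) = -3 + 3*o)
D(l, g) = -10*l (D(l, g) = -5*l*2 = -10*l)
D(-17, V(4, 2)) - 1*4971 = -10*(-17) - 1*4971 = 170 - 4971 = -4801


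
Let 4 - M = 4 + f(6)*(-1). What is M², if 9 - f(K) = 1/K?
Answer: 2809/36 ≈ 78.028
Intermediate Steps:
f(K) = 9 - 1/K
M = 53/6 (M = 4 - (4 + (9 - 1/6)*(-1)) = 4 - (4 + (9 - 1*⅙)*(-1)) = 4 - (4 + (9 - ⅙)*(-1)) = 4 - (4 + (53/6)*(-1)) = 4 - (4 - 53/6) = 4 - 1*(-29/6) = 4 + 29/6 = 53/6 ≈ 8.8333)
M² = (53/6)² = 2809/36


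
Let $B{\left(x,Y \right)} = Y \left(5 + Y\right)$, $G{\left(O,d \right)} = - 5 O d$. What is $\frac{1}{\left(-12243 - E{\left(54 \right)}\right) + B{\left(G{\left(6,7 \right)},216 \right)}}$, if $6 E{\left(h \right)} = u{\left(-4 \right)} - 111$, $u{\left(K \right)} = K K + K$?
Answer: $\frac{2}{71019} \approx 2.8161 \cdot 10^{-5}$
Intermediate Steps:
$G{\left(O,d \right)} = - 5 O d$
$u{\left(K \right)} = K + K^{2}$ ($u{\left(K \right)} = K^{2} + K = K + K^{2}$)
$E{\left(h \right)} = - \frac{33}{2}$ ($E{\left(h \right)} = \frac{- 4 \left(1 - 4\right) - 111}{6} = \frac{\left(-4\right) \left(-3\right) - 111}{6} = \frac{12 - 111}{6} = \frac{1}{6} \left(-99\right) = - \frac{33}{2}$)
$\frac{1}{\left(-12243 - E{\left(54 \right)}\right) + B{\left(G{\left(6,7 \right)},216 \right)}} = \frac{1}{\left(-12243 - - \frac{33}{2}\right) + 216 \left(5 + 216\right)} = \frac{1}{\left(-12243 + \frac{33}{2}\right) + 216 \cdot 221} = \frac{1}{- \frac{24453}{2} + 47736} = \frac{1}{\frac{71019}{2}} = \frac{2}{71019}$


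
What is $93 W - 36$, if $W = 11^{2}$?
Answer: $11217$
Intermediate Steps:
$W = 121$
$93 W - 36 = 93 \cdot 121 - 36 = 11253 - 36 = 11217$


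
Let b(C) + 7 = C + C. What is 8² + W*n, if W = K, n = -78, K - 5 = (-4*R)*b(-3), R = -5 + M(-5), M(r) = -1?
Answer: 24010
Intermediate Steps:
b(C) = -7 + 2*C (b(C) = -7 + (C + C) = -7 + 2*C)
R = -6 (R = -5 - 1 = -6)
K = -307 (K = 5 + (-4*(-6))*(-7 + 2*(-3)) = 5 + 24*(-7 - 6) = 5 + 24*(-13) = 5 - 312 = -307)
W = -307
8² + W*n = 8² - 307*(-78) = 64 + 23946 = 24010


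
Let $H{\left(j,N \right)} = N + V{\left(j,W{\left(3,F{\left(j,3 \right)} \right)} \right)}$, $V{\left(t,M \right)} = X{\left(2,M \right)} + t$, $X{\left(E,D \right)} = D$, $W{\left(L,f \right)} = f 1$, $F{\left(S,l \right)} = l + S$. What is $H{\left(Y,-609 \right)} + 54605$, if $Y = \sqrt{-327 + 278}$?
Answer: $53999 + 14 i \approx 53999.0 + 14.0 i$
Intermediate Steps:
$F{\left(S,l \right)} = S + l$
$W{\left(L,f \right)} = f$
$Y = 7 i$ ($Y = \sqrt{-49} = 7 i \approx 7.0 i$)
$V{\left(t,M \right)} = M + t$
$H{\left(j,N \right)} = 3 + N + 2 j$ ($H{\left(j,N \right)} = N + \left(\left(j + 3\right) + j\right) = N + \left(\left(3 + j\right) + j\right) = N + \left(3 + 2 j\right) = 3 + N + 2 j$)
$H{\left(Y,-609 \right)} + 54605 = \left(3 - 609 + 2 \cdot 7 i\right) + 54605 = \left(3 - 609 + 14 i\right) + 54605 = \left(-606 + 14 i\right) + 54605 = 53999 + 14 i$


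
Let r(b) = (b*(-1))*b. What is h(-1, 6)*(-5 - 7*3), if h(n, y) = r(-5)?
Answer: 650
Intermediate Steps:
r(b) = -b² (r(b) = (-b)*b = -b²)
h(n, y) = -25 (h(n, y) = -1*(-5)² = -1*25 = -25)
h(-1, 6)*(-5 - 7*3) = -25*(-5 - 7*3) = -25*(-5 - 21) = -25*(-26) = 650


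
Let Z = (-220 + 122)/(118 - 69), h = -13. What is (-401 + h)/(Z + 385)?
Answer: -414/383 ≈ -1.0809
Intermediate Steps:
Z = -2 (Z = -98/49 = -98*1/49 = -2)
(-401 + h)/(Z + 385) = (-401 - 13)/(-2 + 385) = -414/383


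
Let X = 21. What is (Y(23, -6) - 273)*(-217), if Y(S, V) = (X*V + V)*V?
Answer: -112623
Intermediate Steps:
Y(S, V) = 22*V**2 (Y(S, V) = (21*V + V)*V = (22*V)*V = 22*V**2)
(Y(23, -6) - 273)*(-217) = (22*(-6)**2 - 273)*(-217) = (22*36 - 273)*(-217) = (792 - 273)*(-217) = 519*(-217) = -112623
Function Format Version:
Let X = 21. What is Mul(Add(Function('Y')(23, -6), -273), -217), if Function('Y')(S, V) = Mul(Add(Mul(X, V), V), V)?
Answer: -112623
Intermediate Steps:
Function('Y')(S, V) = Mul(22, Pow(V, 2)) (Function('Y')(S, V) = Mul(Add(Mul(21, V), V), V) = Mul(Mul(22, V), V) = Mul(22, Pow(V, 2)))
Mul(Add(Function('Y')(23, -6), -273), -217) = Mul(Add(Mul(22, Pow(-6, 2)), -273), -217) = Mul(Add(Mul(22, 36), -273), -217) = Mul(Add(792, -273), -217) = Mul(519, -217) = -112623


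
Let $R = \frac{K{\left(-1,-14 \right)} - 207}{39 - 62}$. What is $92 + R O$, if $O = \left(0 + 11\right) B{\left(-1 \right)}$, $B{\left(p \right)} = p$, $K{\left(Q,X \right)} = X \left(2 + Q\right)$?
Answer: $- \frac{315}{23} \approx -13.696$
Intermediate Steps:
$R = \frac{221}{23}$ ($R = \frac{- 14 \left(2 - 1\right) - 207}{39 - 62} = \frac{\left(-14\right) 1 - 207}{-23} = \left(-14 - 207\right) \left(- \frac{1}{23}\right) = \left(-221\right) \left(- \frac{1}{23}\right) = \frac{221}{23} \approx 9.6087$)
$O = -11$ ($O = \left(0 + 11\right) \left(-1\right) = 11 \left(-1\right) = -11$)
$92 + R O = 92 + \frac{221}{23} \left(-11\right) = 92 - \frac{2431}{23} = - \frac{315}{23}$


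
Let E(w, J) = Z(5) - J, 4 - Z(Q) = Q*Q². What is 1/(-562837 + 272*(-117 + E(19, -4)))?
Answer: -1/626485 ≈ -1.5962e-6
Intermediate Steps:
Z(Q) = 4 - Q³ (Z(Q) = 4 - Q*Q² = 4 - Q³)
E(w, J) = -121 - J (E(w, J) = (4 - 1*5³) - J = (4 - 1*125) - J = (4 - 125) - J = -121 - J)
1/(-562837 + 272*(-117 + E(19, -4))) = 1/(-562837 + 272*(-117 + (-121 - 1*(-4)))) = 1/(-562837 + 272*(-117 + (-121 + 4))) = 1/(-562837 + 272*(-117 - 117)) = 1/(-562837 + 272*(-234)) = 1/(-562837 - 63648) = 1/(-626485) = -1/626485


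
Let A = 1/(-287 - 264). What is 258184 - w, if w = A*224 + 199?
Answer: 142149959/551 ≈ 2.5799e+5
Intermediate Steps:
A = -1/551 (A = 1/(-551) = -1/551 ≈ -0.0018149)
w = 109425/551 (w = -1/551*224 + 199 = -224/551 + 199 = 109425/551 ≈ 198.59)
258184 - w = 258184 - 1*109425/551 = 258184 - 109425/551 = 142149959/551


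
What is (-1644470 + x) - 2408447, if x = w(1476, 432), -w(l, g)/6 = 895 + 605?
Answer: -4061917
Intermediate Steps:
w(l, g) = -9000 (w(l, g) = -6*(895 + 605) = -6*1500 = -9000)
x = -9000
(-1644470 + x) - 2408447 = (-1644470 - 9000) - 2408447 = -1653470 - 2408447 = -4061917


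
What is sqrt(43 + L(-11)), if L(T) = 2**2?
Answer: sqrt(47) ≈ 6.8557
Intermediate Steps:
L(T) = 4
sqrt(43 + L(-11)) = sqrt(43 + 4) = sqrt(47)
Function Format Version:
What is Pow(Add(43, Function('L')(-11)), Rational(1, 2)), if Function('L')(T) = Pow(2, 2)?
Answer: Pow(47, Rational(1, 2)) ≈ 6.8557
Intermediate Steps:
Function('L')(T) = 4
Pow(Add(43, Function('L')(-11)), Rational(1, 2)) = Pow(Add(43, 4), Rational(1, 2)) = Pow(47, Rational(1, 2))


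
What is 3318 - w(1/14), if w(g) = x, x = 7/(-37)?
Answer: 122773/37 ≈ 3318.2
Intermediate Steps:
x = -7/37 (x = 7*(-1/37) = -7/37 ≈ -0.18919)
w(g) = -7/37
3318 - w(1/14) = 3318 - 1*(-7/37) = 3318 + 7/37 = 122773/37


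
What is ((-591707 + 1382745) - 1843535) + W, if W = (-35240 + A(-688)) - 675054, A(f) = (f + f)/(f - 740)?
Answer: -629316043/357 ≈ -1.7628e+6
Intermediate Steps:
A(f) = 2*f/(-740 + f) (A(f) = (2*f)/(-740 + f) = 2*f/(-740 + f))
W = -253574614/357 (W = (-35240 + 2*(-688)/(-740 - 688)) - 675054 = (-35240 + 2*(-688)/(-1428)) - 675054 = (-35240 + 2*(-688)*(-1/1428)) - 675054 = (-35240 + 344/357) - 675054 = -12580336/357 - 675054 = -253574614/357 ≈ -7.1029e+5)
((-591707 + 1382745) - 1843535) + W = ((-591707 + 1382745) - 1843535) - 253574614/357 = (791038 - 1843535) - 253574614/357 = -1052497 - 253574614/357 = -629316043/357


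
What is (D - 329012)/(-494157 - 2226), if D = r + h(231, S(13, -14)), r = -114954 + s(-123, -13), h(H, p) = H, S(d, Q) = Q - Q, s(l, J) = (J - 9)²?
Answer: 443251/496383 ≈ 0.89296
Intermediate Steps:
s(l, J) = (-9 + J)²
S(d, Q) = 0
r = -114470 (r = -114954 + (-9 - 13)² = -114954 + (-22)² = -114954 + 484 = -114470)
D = -114239 (D = -114470 + 231 = -114239)
(D - 329012)/(-494157 - 2226) = (-114239 - 329012)/(-494157 - 2226) = -443251/(-496383) = -443251*(-1/496383) = 443251/496383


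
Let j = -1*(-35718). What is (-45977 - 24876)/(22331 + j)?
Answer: -70853/58049 ≈ -1.2206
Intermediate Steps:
j = 35718
(-45977 - 24876)/(22331 + j) = (-45977 - 24876)/(22331 + 35718) = -70853/58049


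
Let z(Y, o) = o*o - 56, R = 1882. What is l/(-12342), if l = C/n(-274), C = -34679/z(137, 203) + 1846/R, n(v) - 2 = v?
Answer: 10135/246213378334 ≈ 4.1164e-8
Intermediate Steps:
n(v) = 2 + v
z(Y, o) = -56 + o² (z(Y, o) = o² - 56 = -56 + o²)
C = 5351280/38724973 (C = -34679/(-56 + 203²) + 1846/1882 = -34679/(-56 + 41209) + 1846*(1/1882) = -34679/41153 + 923/941 = 5351280/38724973 ≈ 0.13819)
l = -334455/658324541 (l = 5351280/(38724973*(2 - 274)) = (5351280/38724973)/(-272) = (5351280/38724973)*(-1/272) = -334455/658324541 ≈ -0.00050804)
l/(-12342) = -334455/658324541/(-12342) = -334455/658324541*(-1/12342) = 10135/246213378334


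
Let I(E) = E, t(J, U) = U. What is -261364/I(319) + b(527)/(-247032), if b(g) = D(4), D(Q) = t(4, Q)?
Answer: -16141318231/19700802 ≈ -819.32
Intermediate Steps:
D(Q) = Q
b(g) = 4
-261364/I(319) + b(527)/(-247032) = -261364/319 + 4/(-247032) = -261364*1/319 + 4*(-1/247032) = -261364/319 - 1/61758 = -16141318231/19700802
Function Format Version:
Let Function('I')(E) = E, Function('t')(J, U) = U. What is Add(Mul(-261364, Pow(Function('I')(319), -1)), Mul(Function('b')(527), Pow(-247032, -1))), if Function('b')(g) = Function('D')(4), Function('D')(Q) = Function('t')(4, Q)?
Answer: Rational(-16141318231, 19700802) ≈ -819.32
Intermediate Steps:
Function('D')(Q) = Q
Function('b')(g) = 4
Add(Mul(-261364, Pow(Function('I')(319), -1)), Mul(Function('b')(527), Pow(-247032, -1))) = Add(Mul(-261364, Pow(319, -1)), Mul(4, Pow(-247032, -1))) = Add(Mul(-261364, Rational(1, 319)), Mul(4, Rational(-1, 247032))) = Add(Rational(-261364, 319), Rational(-1, 61758)) = Rational(-16141318231, 19700802)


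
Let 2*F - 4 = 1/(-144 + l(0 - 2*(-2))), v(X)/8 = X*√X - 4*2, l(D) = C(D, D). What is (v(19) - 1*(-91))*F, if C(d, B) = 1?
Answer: 15417/286 + 43396*√19/143 ≈ 1376.7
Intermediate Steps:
l(D) = 1
v(X) = -64 + 8*X^(3/2) (v(X) = 8*(X*√X - 4*2) = 8*(X^(3/2) - 8) = 8*(-8 + X^(3/2)) = -64 + 8*X^(3/2))
F = 571/286 (F = 2 + 1/(2*(-144 + 1)) = 2 + (½)/(-143) = 2 + (½)*(-1/143) = 2 - 1/286 = 571/286 ≈ 1.9965)
(v(19) - 1*(-91))*F = ((-64 + 8*19^(3/2)) - 1*(-91))*(571/286) = ((-64 + 8*(19*√19)) + 91)*(571/286) = ((-64 + 152*√19) + 91)*(571/286) = (27 + 152*√19)*(571/286) = 15417/286 + 43396*√19/143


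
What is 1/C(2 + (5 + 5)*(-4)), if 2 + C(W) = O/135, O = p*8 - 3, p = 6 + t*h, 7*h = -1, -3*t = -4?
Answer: -2835/4757 ≈ -0.59596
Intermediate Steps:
t = 4/3 (t = -⅓*(-4) = 4/3 ≈ 1.3333)
h = -⅐ (h = (⅐)*(-1) = -⅐ ≈ -0.14286)
p = 122/21 (p = 6 + (4/3)*(-⅐) = 6 - 4/21 = 122/21 ≈ 5.8095)
O = 913/21 (O = (122/21)*8 - 3 = 976/21 - 3 = 913/21 ≈ 43.476)
C(W) = -4757/2835 (C(W) = -2 + (913/21)/135 = -2 + (913/21)*(1/135) = -2 + 913/2835 = -4757/2835)
1/C(2 + (5 + 5)*(-4)) = 1/(-4757/2835) = -2835/4757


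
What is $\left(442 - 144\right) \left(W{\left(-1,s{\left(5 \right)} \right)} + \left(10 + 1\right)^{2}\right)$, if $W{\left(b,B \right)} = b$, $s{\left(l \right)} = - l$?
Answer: $35760$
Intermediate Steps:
$\left(442 - 144\right) \left(W{\left(-1,s{\left(5 \right)} \right)} + \left(10 + 1\right)^{2}\right) = \left(442 - 144\right) \left(-1 + \left(10 + 1\right)^{2}\right) = 298 \left(-1 + 11^{2}\right) = 298 \left(-1 + 121\right) = 298 \cdot 120 = 35760$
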